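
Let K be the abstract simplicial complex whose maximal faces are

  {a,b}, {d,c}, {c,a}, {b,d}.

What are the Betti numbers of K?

Order the vertices as a < b < c < d. Listing each simplex with vertices in this order, K has dimension 1 with simplices:

  0-simplices (4): a, b, c, d
  1-simplices (4): ab, ac, bd, cd

so the chain groups are C_0 ≅ Z^4, C_1 ≅ Z^4.

The boundary map ∂_1: C_1 → C_0 maps an edge to its endpoints' difference, ∂[p,q] = q − p.
The 4×4 boundary matrix has rank 3 and Smith normal form diag(1,1,1).

Computing H_k = (kernel of ∂_k) / (image of ∂_{k+1}):

  H_0: rank C_0 − rank ∂_1 = 4 − 3 = 1, and the invariant factors of ∂_1 are all 1, so H_0 = Z.
  H_1: rank ker ∂_1 − rank ∂_2 = (4 − 3) − 0 = 1, and there is no ∂_2, so H_1 = Z.

Hence the Betti numbers are b_0 = 1, b_1 = 1.

b_0 = 1, b_1 = 1.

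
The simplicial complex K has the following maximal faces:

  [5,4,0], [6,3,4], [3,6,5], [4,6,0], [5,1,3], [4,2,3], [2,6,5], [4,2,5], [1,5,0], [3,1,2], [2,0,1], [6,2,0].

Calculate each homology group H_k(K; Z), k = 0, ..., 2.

K has 7 vertices, 18 edges, 12 triangles.
rank ∂_0 = 0, rank ∂_1 = 6 ⇒ b_0 = 7 − 0 − 6 = 1; all invariant factors of ∂_1 are 1 so no torsion. So H_0 ≅ Z.
rank ∂_1 = 6, rank ∂_2 = 12 ⇒ b_1 = 18 − 6 − 12 = 0; ∂_2 has invariant factor(s) [2] giving torsion. So H_1 ≅ Z_2.
rank ∂_2 = 12, rank ∂_3 = 0 ⇒ b_2 = 12 − 12 − 0 = 0. So H_2 ≅ 0.

H_0 ≅ Z,  H_1 ≅ Z_2,  H_2 = 0.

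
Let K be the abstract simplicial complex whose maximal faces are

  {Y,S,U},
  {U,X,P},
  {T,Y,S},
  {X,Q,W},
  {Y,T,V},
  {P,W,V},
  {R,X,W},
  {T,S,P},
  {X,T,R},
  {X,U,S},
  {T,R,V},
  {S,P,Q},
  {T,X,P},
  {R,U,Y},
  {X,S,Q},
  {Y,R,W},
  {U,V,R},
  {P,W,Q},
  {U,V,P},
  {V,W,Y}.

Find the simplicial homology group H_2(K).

We work with the vertex ordering P < Q < R < S < T < U < V < W < X < Y. The simplices of K, each written with vertices in increasing order, are:

  0-simplices (10): P, Q, R, S, T, U, V, W, X, Y
  1-simplices (30): PQ, PS, PT, PU, PV, PW, PX, QS, QW, QX, RT, RU, RV, RW, RX, RY, ST, SU, SX, SY, TV, TX, TY, UV, UX, UY, VW, VY, WX, WY
  2-simplices (20): PQS, PQW, PST, PTX, PUV, PUX, PVW, QSX, QWX, RTV, RTX, RUV, RUY, RWX, RWY, STY, SUX, SUY, TVY, VWY

so the chain groups are C_0 ≅ Z^10, C_1 ≅ Z^30, C_2 ≅ Z^20.

Boundary ∂_1: C_1 → C_0 maps an edge to its endpoints' difference, ∂[p,q] = q − p.
The resulting 10×30 matrix has rank 9, and its Smith normal form has invariant factors (1,1,1,1,1,1,1,1,1).

∂_2: C_2 → C_1 sends each 2-simplex [p,q,r] to [q,r] − [p,r] + [p,q]. For instance
  ∂PQS = QS − PS + PQ,
  ∂RTX = TX − RX + RT.
As a 30×20 matrix over Z this has rank 20, with invariant factors (1,1,1,1,1,1,1,1,1,1,1,1,1,1,1,1,1,1,1,2).

Now H_k = ker ∂_k / im ∂_{k+1}, so:

  H_2: rank ker ∂_2 − rank ∂_3 = (20 − 20) − 0 = 0, and there is no ∂_3, so H_2 = 0.

H_2 ≅ 0.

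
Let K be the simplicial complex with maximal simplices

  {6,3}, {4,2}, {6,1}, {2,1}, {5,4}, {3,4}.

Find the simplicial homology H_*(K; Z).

Fix the vertex order 1 < 2 < 3 < 4 < 5 < 6 and write every simplex with vertices in increasing order. Then dim K = 1 and the simplices of K are:

  0-simplices (6): [1], [2], [3], [4], [5], [6]
  1-simplices (6): [1,2], [1,6], [2,4], [3,4], [3,6], [4,5]

giving chain groups C_0 ≅ Z^6, C_1 ≅ Z^6.

Boundary ∂_1: C_1 → C_0 maps an edge to its endpoints' difference, ∂[p,q] = q − p.
This gives a 6×6 integer matrix of rank 5; reducing to Smith normal form yields diagonal entries (1,1,1,1,1).

From H_k ≅ ker(∂_k) / im(∂_{k+1}) we obtain:

  H_0: rank C_0 − rank ∂_1 = 6 − 5 = 1, and the invariant factors of ∂_1 are all 1, so H_0 ≅ Z.
  H_1: rank ker ∂_1 − rank ∂_2 = (6 − 5) − 0 = 1, and there is no ∂_2, so H_1 ≅ Z.

H_0 = Z,  H_1 = Z.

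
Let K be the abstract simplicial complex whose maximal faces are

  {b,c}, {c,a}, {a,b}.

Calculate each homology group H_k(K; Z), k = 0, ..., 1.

Take the total order a < b < c on the vertex set. Then K (dimension 1) consists of the simplices:

  0-simplices (3): a, b, c
  1-simplices (3): ab, ac, bc

giving chain groups C_0 ≅ Z^3, C_1 ≅ Z^3.

∂_1: C_1 → C_0 is given by ∂[p,q] = [q] − [p]. For instance
  ∂ab = b − a.
The resulting 3×3 matrix has rank 2, and its Smith normal form has invariant factors (1,1).

Reading off H_k = ker ∂_k / im ∂_{k+1}:

  H_0: rank C_0 − rank ∂_1 = 3 − 2 = 1, and the invariant factors of ∂_1 are all 1, so H_0 = Z.
  H_1: rank ker ∂_1 − rank ∂_2 = (3 − 2) − 0 = 1, and there is no ∂_2, so H_1 = Z.

H_0 ≅ Z,  H_1 ≅ Z.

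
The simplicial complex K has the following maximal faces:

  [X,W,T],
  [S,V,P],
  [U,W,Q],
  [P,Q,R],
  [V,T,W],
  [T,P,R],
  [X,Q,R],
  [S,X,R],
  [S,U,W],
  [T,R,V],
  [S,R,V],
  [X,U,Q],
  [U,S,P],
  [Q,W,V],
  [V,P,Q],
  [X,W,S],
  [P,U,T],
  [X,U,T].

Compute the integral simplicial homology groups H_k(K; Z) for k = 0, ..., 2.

Order the vertices as P < Q < R < S < T < U < V < W < X. Listing each simplex with vertices in this order, K has dimension 2 with simplices:

  0-simplices (9): P, Q, R, S, T, U, V, W, X
  1-simplices (27): PQ, PR, PS, PT, PU, PV, QR, QU, QV, QW, QX, RS, RT, RV, RX, SU, SV, SW, SX, TU, TV, TW, TX, UW, UX, VW, WX
  2-simplices (18): PQR, PQV, PRT, PSU, PSV, PTU, QRX, QUW, QUX, QVW, RSV, RSX, RTV, SUW, SWX, TUX, TVW, TWX

so the chain groups are C_0 ≅ Z^9, C_1 ≅ Z^27, C_2 ≅ Z^18.

Boundary ∂_1: C_1 → C_0 sends each edge [p,q] (with p < q) to q − p.
This gives a 9×27 integer matrix of rank 8; reducing to Smith normal form yields diagonal entries (1,1,1,1,1,1,1,1).

The boundary map ∂_2: C_2 → C_1 sends each 2-simplex [p,q,r] to [q,r] − [p,r] + [p,q]. For instance
  ∂PQV = QV − PV + PQ,
  ∂PTU = TU − PU + PT.
This gives a 27×18 integer matrix of rank 18; reducing to Smith normal form yields diagonal entries (1,1,1,1,1,1,1,1,1,1,1,1,1,1,1,1,1,2).

Now H_k = ker ∂_k / im ∂_{k+1}, so:

  H_0: rank C_0 − rank ∂_1 = 9 − 8 = 1, and the invariant factors of ∂_1 are all 1, so H_0 ≅ Z.
  H_1: rank ker ∂_1 − rank ∂_2 = (27 − 8) − 18 = 1, and ∂_2 has invariant factor 2 > 1, so H_1 ≅ Z × Z/2.
  H_2: rank ker ∂_2 − rank ∂_3 = (18 − 18) − 0 = 0, and there is no ∂_3, so H_2 ≅ 0.

(K is a triangulation of the Klein bottle.)

H_0 ≅ Z,  H_1 ≅ Z × Z/2,  H_2 = 0.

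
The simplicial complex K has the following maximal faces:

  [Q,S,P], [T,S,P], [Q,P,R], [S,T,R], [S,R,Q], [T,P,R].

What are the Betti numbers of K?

b_0 = 1, b_1 = 0, b_2 = 1.

Take the total order P < Q < R < S < T on the vertex set. Then K (dimension 2) consists of the simplices:

  0-simplices (5): P, Q, R, S, T
  1-simplices (9): PQ, PR, PS, PT, QR, QS, RS, RT, ST
  2-simplices (6): PQR, PQS, PRT, PST, QRS, RST

giving chain groups C_0 ≅ Z^5, C_1 ≅ Z^9, C_2 ≅ Z^6.

The boundary map ∂_1: C_1 → C_0 maps an edge to its endpoints' difference, ∂[p,q] = q − p.
The 5×9 boundary matrix has rank 4 and Smith normal form diag(1,1,1,1).

The boundary map ∂_2: C_2 → C_1 acts by ∂[p,q,r] = [q,r] − [p,r] + [p,q]. For instance
  ∂QRS = RS − QS + QR,
  ∂PQR = QR − PR + PQ.
As a 9×6 matrix over Z this has rank 5, with invariant factors (1,1,1,1,1).

Now H_k = ker ∂_k / im ∂_{k+1}, so:

  H_0: rank C_0 − rank ∂_1 = 5 − 4 = 1, and the invariant factors of ∂_1 are all 1, so H_0 ≅ Z.
  H_1: rank ker ∂_1 − rank ∂_2 = (9 − 4) − 5 = 0, and the invariant factors of ∂_2 are all 1, so H_1 ≅ 0.
  H_2: rank ker ∂_2 − rank ∂_3 = (6 − 5) − 0 = 1, and there is no ∂_3, so H_2 ≅ Z.

Hence the Betti numbers are b_0 = 1, b_1 = 0, b_2 = 1.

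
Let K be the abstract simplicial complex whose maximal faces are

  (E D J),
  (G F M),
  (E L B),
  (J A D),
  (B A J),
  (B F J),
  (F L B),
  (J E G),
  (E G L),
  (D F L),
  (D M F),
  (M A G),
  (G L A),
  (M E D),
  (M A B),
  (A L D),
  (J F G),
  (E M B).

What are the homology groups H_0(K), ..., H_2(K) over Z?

H_0 = Z,  H_1 = Z^2,  H_2 = Z.

Order the vertices as A < B < D < E < F < G < J < L < M. Listing each simplex with vertices in this order, K has dimension 2 with simplices:

  0-simplices (9): A, B, D, E, F, G, J, L, M
  1-simplices (27): AB, AD, AG, AJ, AL, AM, BE, BF, BJ, BL, BM, DE, DF, DJ, DL, DM, EG, EJ, EL, EM, FG, FJ, FL, FM, GJ, GL, GM
  2-simplices (18): ABJ, ABM, ADJ, ADL, AGL, AGM, BEL, BEM, BFJ, BFL, DEJ, DEM, DFL, DFM, EGJ, EGL, FGJ, FGM

giving chain groups C_0 ≅ Z^9, C_1 ≅ Z^27, C_2 ≅ Z^18.

∂_1: C_1 → C_0 maps an edge to its endpoints' difference, ∂[p,q] = q − p.
The resulting 9×27 matrix has rank 8, and its Smith normal form has invariant factors (1,1,1,1,1,1,1,1).

The boundary map ∂_2: C_2 → C_1 acts by ∂[p,q,r] = [q,r] − [p,r] + [p,q]. For instance
  ∂BEL = EL − BL + BE,
  ∂EGL = GL − EL + EG.
This gives a 27×18 integer matrix of rank 17; reducing to Smith normal form yields diagonal entries (1,1,1,1,1,1,1,1,1,1,1,1,1,1,1,1,1).

Reading off H_k = ker ∂_k / im ∂_{k+1}:

  H_0: rank C_0 − rank ∂_1 = 9 − 8 = 1, and the invariant factors of ∂_1 are all 1, so H_0 ≅ Z.
  H_1: rank ker ∂_1 − rank ∂_2 = (27 − 8) − 17 = 2, and the invariant factors of ∂_2 are all 1, so H_1 ≅ Z^2.
  H_2: rank ker ∂_2 − rank ∂_3 = (18 − 17) − 0 = 1, and there is no ∂_3, so H_2 ≅ Z.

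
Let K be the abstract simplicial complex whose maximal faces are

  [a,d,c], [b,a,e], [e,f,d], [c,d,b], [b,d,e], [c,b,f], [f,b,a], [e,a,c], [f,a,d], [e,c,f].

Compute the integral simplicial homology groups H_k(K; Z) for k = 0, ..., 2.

H_0 = Z,  H_1 = Z/2,  H_2 = 0.

Order the vertices as a < b < c < d < e < f. Listing each simplex with vertices in this order, K has dimension 2 with simplices:

  0-simplices (6): a, b, c, d, e, f
  1-simplices (15): ab, ac, ad, ae, af, bc, bd, be, bf, cd, ce, cf, de, df, ef
  2-simplices (10): abe, abf, acd, ace, adf, bcd, bcf, bde, cef, def

Hence C_0 ≅ Z^6, C_1 ≅ Z^15, C_2 ≅ Z^10.

∂_1: C_1 → C_0 is given by ∂[p,q] = [q] − [p]. For instance
  ∂ce = e − c.
This gives a 6×15 integer matrix of rank 5; reducing to Smith normal form yields diagonal entries (1,1,1,1,1).

The boundary map ∂_2: C_2 → C_1 sends each 2-simplex [p,q,r] to [q,r] − [p,r] + [p,q]. For instance
  ∂adf = df − af + ad,
  ∂cef = ef − cf + ce.
This gives a 15×10 integer matrix of rank 10; reducing to Smith normal form yields diagonal entries (1,1,1,1,1,1,1,1,1,2).

From H_k ≅ ker(∂_k) / im(∂_{k+1}) we obtain:

  H_0: rank C_0 − rank ∂_1 = 6 − 5 = 1, and the invariant factors of ∂_1 are all 1, so H_0 = Z.
  H_1: rank ker ∂_1 − rank ∂_2 = (15 − 5) − 10 = 0, and ∂_2 has invariant factor 2 > 1, so H_1 = Z/2.
  H_2: rank ker ∂_2 − rank ∂_3 = (10 − 10) − 0 = 0, and there is no ∂_3, so H_2 = 0.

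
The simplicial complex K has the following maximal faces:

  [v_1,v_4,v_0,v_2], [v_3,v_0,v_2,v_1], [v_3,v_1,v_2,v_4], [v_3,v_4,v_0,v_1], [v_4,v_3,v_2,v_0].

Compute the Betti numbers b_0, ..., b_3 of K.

b_0 = 1, b_1 = 0, b_2 = 0, b_3 = 1.

K has 5 vertices, 10 edges, 10 triangles, 5 3-simplices.
rank ∂_0 = 0, rank ∂_1 = 4 ⇒ b_0 = 5 − 0 − 4 = 1; all invariant factors of ∂_1 are 1 so no torsion. So H_0 = Z.
rank ∂_1 = 4, rank ∂_2 = 6 ⇒ b_1 = 10 − 4 − 6 = 0; all invariant factors of ∂_2 are 1 so no torsion. So H_1 = 0.
rank ∂_2 = 6, rank ∂_3 = 4 ⇒ b_2 = 10 − 6 − 4 = 0; all invariant factors of ∂_3 are 1 so no torsion. So H_2 = 0.
rank ∂_3 = 4, rank ∂_4 = 0 ⇒ b_3 = 5 − 4 − 0 = 1. So H_3 = Z.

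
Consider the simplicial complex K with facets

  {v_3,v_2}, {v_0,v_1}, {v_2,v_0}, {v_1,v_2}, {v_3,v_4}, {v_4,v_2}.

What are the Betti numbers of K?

Take the total order v_0 < v_1 < v_2 < v_3 < v_4 on the vertex set. Then K (dimension 1) consists of the simplices:

  0-simplices (5): [v_0], [v_1], [v_2], [v_3], [v_4]
  1-simplices (6): [v_0,v_1], [v_0,v_2], [v_1,v_2], [v_2,v_3], [v_2,v_4], [v_3,v_4]

so the chain groups are C_0 ≅ Z^5, C_1 ≅ Z^6.

∂_1: C_1 → C_0 sends each edge [p,q] (with p < q) to q − p.
The resulting 5×6 matrix has rank 4, and its Smith normal form has invariant factors (1,1,1,1).

Now H_k = ker ∂_k / im ∂_{k+1}, so:

  H_0: rank C_0 − rank ∂_1 = 5 − 4 = 1, and the invariant factors of ∂_1 are all 1, so H_0 = Z.
  H_1: rank ker ∂_1 − rank ∂_2 = (6 − 4) − 0 = 2, and there is no ∂_2, so H_1 = Z^2.

(K is a triangulation of a wedge of 2 circles.)

Hence the Betti numbers are b_0 = 1, b_1 = 2.

b_0 = 1, b_1 = 2.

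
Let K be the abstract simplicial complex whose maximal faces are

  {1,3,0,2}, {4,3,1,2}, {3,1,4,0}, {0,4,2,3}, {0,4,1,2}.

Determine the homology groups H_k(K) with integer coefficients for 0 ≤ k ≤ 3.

H_0 ≅ Z,  H_1 = 0,  H_2 = 0,  H_3 ≅ Z.

Fix the vertex order 0 < 1 < 2 < 3 < 4 and write every simplex with vertices in increasing order. Then dim K = 3 and the simplices of K are:

  0-simplices (5): [0], [1], [2], [3], [4]
  1-simplices (10): [0,1], [0,2], [0,3], [0,4], [1,2], [1,3], [1,4], [2,3], [2,4], [3,4]
  2-simplices (10): [0,1,2], [0,1,3], [0,1,4], [0,2,3], [0,2,4], [0,3,4], [1,2,3], [1,2,4], [1,3,4], [2,3,4]
  3-simplices (5): [0,1,2,3], [0,1,2,4], [0,1,3,4], [0,2,3,4], [1,2,3,4]

Hence C_0 ≅ Z^5, C_1 ≅ Z^10, C_2 ≅ Z^10, C_3 ≅ Z^5.

The boundary map ∂_1: C_1 → C_0 is given by ∂[p,q] = [q] − [p]. For instance
  ∂[3,4] = [4] − [3].
As a 5×10 matrix over Z this has rank 4, with invariant factors (1,1,1,1).

Boundary ∂_2: C_2 → C_1 sends each 2-simplex [p,q,r] to [q,r] − [p,r] + [p,q]. For instance
  ∂[0,3,4] = [3,4] − [0,4] + [0,3],
  ∂[1,2,4] = [2,4] − [1,4] + [1,2].
As a 10×10 matrix over Z this has rank 6, with invariant factors (1,1,1,1,1,1).

∂_3: C_3 → C_2 sends each 3-simplex σ to the alternating sum Σ_i (−1)^i (σ with its i-th vertex removed). For instance
  ∂[0,1,2,3] = [1,2,3] − [0,2,3] + [0,1,3] − [0,1,2],
  ∂[0,2,3,4] = [2,3,4] − [0,3,4] + [0,2,4] − [0,2,3].
As a 10×5 matrix over Z this has rank 4, with invariant factors (1,1,1,1).

From H_k ≅ ker(∂_k) / im(∂_{k+1}) we obtain:

  H_0: rank C_0 − rank ∂_1 = 5 − 4 = 1, and the invariant factors of ∂_1 are all 1, so H_0 ≅ Z.
  H_1: rank ker ∂_1 − rank ∂_2 = (10 − 4) − 6 = 0, and the invariant factors of ∂_2 are all 1, so H_1 ≅ 0.
  H_2: rank ker ∂_2 − rank ∂_3 = (10 − 6) − 4 = 0, and the invariant factors of ∂_3 are all 1, so H_2 ≅ 0.
  H_3: rank ker ∂_3 − rank ∂_4 = (5 − 4) − 0 = 1, and there is no ∂_4, so H_3 ≅ Z.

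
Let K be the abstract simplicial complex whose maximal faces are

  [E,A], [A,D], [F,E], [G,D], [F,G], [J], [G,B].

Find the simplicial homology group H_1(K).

Take the total order A < B < D < E < F < G < J on the vertex set. Then K (dimension 1) consists of the simplices:

  0-simplices (7): A, B, D, E, F, G, J
  1-simplices (6): AD, AE, BG, DG, EF, FG

so the chain groups are C_0 ≅ Z^7, C_1 ≅ Z^6.

Boundary ∂_1: C_1 → C_0 maps an edge to its endpoints' difference, ∂[p,q] = q − p. For instance
  ∂FG = G − F.
As a 7×6 matrix over Z this has rank 5, with invariant factors (1,1,1,1,1).

Reading off H_k = ker ∂_k / im ∂_{k+1}:

  H_1: rank ker ∂_1 − rank ∂_2 = (6 − 5) − 0 = 1, and there is no ∂_2, so H_1 ≅ Z.

H_1 ≅ Z.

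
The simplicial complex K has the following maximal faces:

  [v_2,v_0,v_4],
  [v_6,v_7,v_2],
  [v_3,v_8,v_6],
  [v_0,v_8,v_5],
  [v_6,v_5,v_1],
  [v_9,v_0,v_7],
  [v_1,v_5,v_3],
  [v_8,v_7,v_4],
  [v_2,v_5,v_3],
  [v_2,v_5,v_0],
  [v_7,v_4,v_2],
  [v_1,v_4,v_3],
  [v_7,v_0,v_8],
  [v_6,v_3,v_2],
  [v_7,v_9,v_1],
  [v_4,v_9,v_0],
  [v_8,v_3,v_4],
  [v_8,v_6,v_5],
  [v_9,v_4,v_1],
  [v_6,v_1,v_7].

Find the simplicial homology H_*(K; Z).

We work with the vertex ordering v_0 < v_1 < v_2 < v_3 < v_4 < v_5 < v_6 < v_7 < v_8 < v_9. The simplices of K, each written with vertices in increasing order, are:

  0-simplices (10): [v_0], [v_1], [v_2], [v_3], [v_4], [v_5], [v_6], [v_7], [v_8], [v_9]
  1-simplices (30): (30 of them)
  2-simplices (20): (20 of them)

Hence C_0 ≅ Z^10, C_1 ≅ Z^30, C_2 ≅ Z^20.

The boundary map ∂_1: C_1 → C_0 sends each edge [p,q] (with p < q) to q − p.
As a 10×30 matrix over Z this has rank 9, with invariant factors (1,1,1,1,1,1,1,1,1).

Boundary ∂_2: C_2 → C_1 acts by ∂[p,q,r] = [q,r] − [p,r] + [p,q]. For instance
  ∂[v_1,v_6,v_7] = [v_6,v_7] − [v_1,v_7] + [v_1,v_6],
  ∂[v_2,v_3,v_6] = [v_3,v_6] − [v_2,v_6] + [v_2,v_3].
The 30×20 boundary matrix has rank 20 and Smith normal form diag(1,1,1,1,1,1,1,1,1,1,1,1,1,1,1,1,1,1,1,2).

Now H_k = ker ∂_k / im ∂_{k+1}, so:

  H_0: rank C_0 − rank ∂_1 = 10 − 9 = 1, and the invariant factors of ∂_1 are all 1, so H_0 = Z.
  H_1: rank ker ∂_1 − rank ∂_2 = (30 − 9) − 20 = 1, and ∂_2 has invariant factor 2 > 1, so H_1 = Z × Z/2.
  H_2: rank ker ∂_2 − rank ∂_3 = (20 − 20) − 0 = 0, and there is no ∂_3, so H_2 = 0.

H_0 = Z,  H_1 = Z × Z/2,  H_2 = 0.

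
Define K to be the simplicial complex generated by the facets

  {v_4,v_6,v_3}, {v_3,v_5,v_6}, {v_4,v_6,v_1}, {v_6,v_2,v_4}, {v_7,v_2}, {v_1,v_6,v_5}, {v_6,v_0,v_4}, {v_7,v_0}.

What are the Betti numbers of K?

Fix the vertex order v_0 < v_1 < v_2 < v_3 < v_4 < v_5 < v_6 < v_7 and write every simplex with vertices in increasing order. Then dim K = 2 and the simplices of K are:

  0-simplices (8): [v_0], [v_1], [v_2], [v_3], [v_4], [v_5], [v_6], [v_7]
  1-simplices (14): [v_0,v_4], [v_0,v_6], [v_0,v_7], [v_1,v_4], [v_1,v_5], [v_1,v_6], [v_2,v_4], [v_2,v_6], [v_2,v_7], [v_3,v_4], [v_3,v_5], [v_3,v_6], [v_4,v_6], [v_5,v_6]
  2-simplices (6): [v_0,v_4,v_6], [v_1,v_4,v_6], [v_1,v_5,v_6], [v_2,v_4,v_6], [v_3,v_4,v_6], [v_3,v_5,v_6]

so the chain groups are C_0 ≅ Z^8, C_1 ≅ Z^14, C_2 ≅ Z^6.

The boundary map ∂_1: C_1 → C_0 maps an edge to its endpoints' difference, ∂[p,q] = q − p. For instance
  ∂[v_1,v_4] = [v_4] − [v_1].
The resulting 8×14 matrix has rank 7, and its Smith normal form has invariant factors (1,1,1,1,1,1,1).

The boundary map ∂_2: C_2 → C_1 sends each 2-simplex [p,q,r] to [q,r] − [p,r] + [p,q]. For instance
  ∂[v_1,v_5,v_6] = [v_5,v_6] − [v_1,v_6] + [v_1,v_5],
  ∂[v_1,v_4,v_6] = [v_4,v_6] − [v_1,v_6] + [v_1,v_4].
This gives a 14×6 integer matrix of rank 6; reducing to Smith normal form yields diagonal entries (1,1,1,1,1,1).

Now H_k = ker ∂_k / im ∂_{k+1}, so:

  H_0: rank C_0 − rank ∂_1 = 8 − 7 = 1, and the invariant factors of ∂_1 are all 1, so H_0 = Z.
  H_1: rank ker ∂_1 − rank ∂_2 = (14 − 7) − 6 = 1, and the invariant factors of ∂_2 are all 1, so H_1 = Z.
  H_2: rank ker ∂_2 − rank ∂_3 = (6 − 6) − 0 = 0, and there is no ∂_3, so H_2 = 0.

As a check, the Euler characteristic is 8 − 14 + 6 = 0, which agrees with 1 − 1 + 0 = 0.

Hence the Betti numbers are b_0 = 1, b_1 = 1, b_2 = 0.

b_0 = 1, b_1 = 1, b_2 = 0.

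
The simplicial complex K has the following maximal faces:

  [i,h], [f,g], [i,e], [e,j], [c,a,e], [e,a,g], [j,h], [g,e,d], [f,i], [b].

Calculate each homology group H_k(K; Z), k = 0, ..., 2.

Fix the vertex order a < b < c < d < e < f < g < h < i < j and write every simplex with vertices in increasing order. Then dim K = 2 and the simplices of K are:

  0-simplices (10): a, b, c, d, e, f, g, h, i, j
  1-simplices (13): ac, ae, ag, ce, de, dg, eg, ei, ej, fg, fi, hi, hj
  2-simplices (3): ace, aeg, deg

so the chain groups are C_0 ≅ Z^10, C_1 ≅ Z^13, C_2 ≅ Z^3.

∂_1: C_1 → C_0 maps an edge to its endpoints' difference, ∂[p,q] = q − p.
This gives a 10×13 integer matrix of rank 8; reducing to Smith normal form yields diagonal entries (1,1,1,1,1,1,1,1).

Boundary ∂_2: C_2 → C_1 maps a triangle to the signed sum of its edges. For instance
  ∂ace = ce − ae + ac,
  ∂aeg = eg − ag + ae.
The resulting 13×3 matrix has rank 3, and its Smith normal form has invariant factors (1,1,1).

From H_k ≅ ker(∂_k) / im(∂_{k+1}) we obtain:

  H_0: rank C_0 − rank ∂_1 = 10 − 8 = 2, and the invariant factors of ∂_1 are all 1, so H_0 = Z^2.
  H_1: rank ker ∂_1 − rank ∂_2 = (13 − 8) − 3 = 2, and the invariant factors of ∂_2 are all 1, so H_1 = Z^2.
  H_2: rank ker ∂_2 − rank ∂_3 = (3 − 3) − 0 = 0, and there is no ∂_3, so H_2 = 0.

H_0 ≅ Z^2,  H_1 ≅ Z^2,  H_2 = 0.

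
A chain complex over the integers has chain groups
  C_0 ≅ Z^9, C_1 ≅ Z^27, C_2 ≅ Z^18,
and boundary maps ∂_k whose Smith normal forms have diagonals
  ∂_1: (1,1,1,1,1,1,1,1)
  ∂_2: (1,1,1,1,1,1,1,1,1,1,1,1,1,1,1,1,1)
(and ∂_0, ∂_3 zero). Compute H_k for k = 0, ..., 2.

H_0 = Z,  H_1 = Z^2,  H_2 = Z.

H_0: b_0 = 9 − 0 − 8 = 1; torsion from ∂_1 factors > 1: none. So H_0 = Z.
H_1: b_1 = 27 − 8 − 17 = 2; torsion from ∂_2 factors > 1: none. So H_1 = Z^2.
H_2: b_2 = 18 − 17 − 0 = 1; torsion from ∂_3 factors > 1: none. So H_2 = Z.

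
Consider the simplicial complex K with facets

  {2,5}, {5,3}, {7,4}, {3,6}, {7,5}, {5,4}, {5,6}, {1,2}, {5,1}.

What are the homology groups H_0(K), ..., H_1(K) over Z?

We work with the vertex ordering 1 < 2 < 3 < 4 < 5 < 6 < 7. The simplices of K, each written with vertices in increasing order, are:

  0-simplices (7): [1], [2], [3], [4], [5], [6], [7]
  1-simplices (9): [1,2], [1,5], [2,5], [3,5], [3,6], [4,5], [4,7], [5,6], [5,7]

so the chain groups are C_0 ≅ Z^7, C_1 ≅ Z^9.

Boundary ∂_1: C_1 → C_0 sends each edge [p,q] (with p < q) to q − p. For instance
  ∂[4,7] = [7] − [4].
This gives a 7×9 integer matrix of rank 6; reducing to Smith normal form yields diagonal entries (1,1,1,1,1,1).

Reading off H_k = ker ∂_k / im ∂_{k+1}:

  H_0: rank C_0 − rank ∂_1 = 7 − 6 = 1, and the invariant factors of ∂_1 are all 1, so H_0 = Z.
  H_1: rank ker ∂_1 − rank ∂_2 = (9 − 6) − 0 = 3, and there is no ∂_2, so H_1 = Z^3.

H_0 ≅ Z,  H_1 ≅ Z^3.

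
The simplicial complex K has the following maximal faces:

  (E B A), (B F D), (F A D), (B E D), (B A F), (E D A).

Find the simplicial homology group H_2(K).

Fix the vertex order A < B < D < E < F and write every simplex with vertices in increasing order. Then dim K = 2 and the simplices of K are:

  0-simplices (5): A, B, D, E, F
  1-simplices (9): AB, AD, AE, AF, BD, BE, BF, DE, DF
  2-simplices (6): ABE, ABF, ADE, ADF, BDE, BDF

giving chain groups C_0 ≅ Z^5, C_1 ≅ Z^9, C_2 ≅ Z^6.

The boundary map ∂_1: C_1 → C_0 sends each edge [p,q] (with p < q) to q − p. For instance
  ∂AF = F − A.
The resulting 5×9 matrix has rank 4, and its Smith normal form has invariant factors (1,1,1,1).

∂_2: C_2 → C_1 sends each 2-simplex [p,q,r] to [q,r] − [p,r] + [p,q]. For instance
  ∂ADF = DF − AF + AD,
  ∂ABE = BE − AE + AB.
This gives a 9×6 integer matrix of rank 5; reducing to Smith normal form yields diagonal entries (1,1,1,1,1).

Computing H_k = (kernel of ∂_k) / (image of ∂_{k+1}):

  H_2: rank ker ∂_2 − rank ∂_3 = (6 − 5) − 0 = 1, and there is no ∂_3, so H_2 ≅ Z.

H_2 ≅ Z.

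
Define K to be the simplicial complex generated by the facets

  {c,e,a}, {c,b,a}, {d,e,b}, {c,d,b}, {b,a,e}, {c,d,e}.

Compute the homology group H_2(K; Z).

H_2 ≅ Z.

Order the vertices as a < b < c < d < e. Listing each simplex with vertices in this order, K has dimension 2 with simplices:

  0-simplices (5): a, b, c, d, e
  1-simplices (9): ab, ac, ae, bc, bd, be, cd, ce, de
  2-simplices (6): abc, abe, ace, bcd, bde, cde

so the chain groups are C_0 ≅ Z^5, C_1 ≅ Z^9, C_2 ≅ Z^6.

Boundary ∂_1: C_1 → C_0 sends each edge [p,q] (with p < q) to q − p. For instance
  ∂cd = d − c.
The 5×9 boundary matrix has rank 4 and Smith normal form diag(1,1,1,1).

Boundary ∂_2: C_2 → C_1 maps a triangle to the signed sum of its edges. For instance
  ∂abe = be − ae + ab,
  ∂bcd = cd − bd + bc.
As a 9×6 matrix over Z this has rank 5, with invariant factors (1,1,1,1,1).

Computing H_k = (kernel of ∂_k) / (image of ∂_{k+1}):

  H_2: rank ker ∂_2 − rank ∂_3 = (6 − 5) − 0 = 1, and there is no ∂_3, so H_2 ≅ Z.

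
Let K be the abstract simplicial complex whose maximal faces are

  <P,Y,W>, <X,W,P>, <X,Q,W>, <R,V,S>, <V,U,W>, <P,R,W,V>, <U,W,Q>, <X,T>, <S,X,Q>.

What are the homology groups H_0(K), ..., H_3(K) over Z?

H_0 = Z,  H_1 = Z,  H_2 = 0,  H_3 = 0.

We work with the vertex ordering P < Q < R < S < T < U < V < W < X < Y. The simplices of K, each written with vertices in increasing order, are:

  0-simplices (10): P, Q, R, S, T, U, V, W, X, Y
  1-simplices (20): PR, PV, PW, PX, PY, QS, QU, QW, QX, RS, RV, RW, SV, SX, TX, UV, UW, VW, WX, WY
  2-simplices (11): PRV, PRW, PVW, PWX, PWY, QSX, QUW, QWX, RSV, RVW, UVW
  3-simplices (1): PRVW

giving chain groups C_0 ≅ Z^10, C_1 ≅ Z^20, C_2 ≅ Z^11, C_3 ≅ Z^1.

∂_1: C_1 → C_0 maps an edge to its endpoints' difference, ∂[p,q] = q − p.
This gives a 10×20 integer matrix of rank 9; reducing to Smith normal form yields diagonal entries (1,1,1,1,1,1,1,1,1).

∂_2: C_2 → C_1 acts by ∂[p,q,r] = [q,r] − [p,r] + [p,q]. For instance
  ∂PRV = RV − PV + PR,
  ∂RSV = SV − RV + RS.
This gives a 20×11 integer matrix of rank 10; reducing to Smith normal form yields diagonal entries (1,1,1,1,1,1,1,1,1,1).

The boundary map ∂_3: C_3 → C_2 sends each 3-simplex σ to the alternating sum Σ_i (−1)^i (σ with its i-th vertex removed). For instance
  ∂PRVW = RVW − PVW + PRW − PRV.
The resulting 11×1 matrix has rank 1, and its Smith normal form has invariant factors (1).

Computing H_k = (kernel of ∂_k) / (image of ∂_{k+1}):

  H_0: rank C_0 − rank ∂_1 = 10 − 9 = 1, and the invariant factors of ∂_1 are all 1, so H_0 ≅ Z.
  H_1: rank ker ∂_1 − rank ∂_2 = (20 − 9) − 10 = 1, and the invariant factors of ∂_2 are all 1, so H_1 ≅ Z.
  H_2: rank ker ∂_2 − rank ∂_3 = (11 − 10) − 1 = 0, and the invariant factors of ∂_3 are all 1, so H_2 ≅ 0.
  H_3: rank ker ∂_3 − rank ∂_4 = (1 − 1) − 0 = 0, and there is no ∂_4, so H_3 ≅ 0.

As a check, the Euler characteristic is 10 − 20 + 11 − 1 = 0, which agrees with 1 − 1 + 0 − 0 = 0.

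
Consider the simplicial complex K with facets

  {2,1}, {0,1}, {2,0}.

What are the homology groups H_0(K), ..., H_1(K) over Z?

H_0 = Z,  H_1 = Z.

Order the vertices as 0 < 1 < 2. Listing each simplex with vertices in this order, K has dimension 1 with simplices:

  0-simplices (3): [0], [1], [2]
  1-simplices (3): [0,1], [0,2], [1,2]

giving chain groups C_0 ≅ Z^3, C_1 ≅ Z^3.

The boundary map ∂_1: C_1 → C_0 is given by ∂[p,q] = [q] − [p].
The 3×3 boundary matrix has rank 2 and Smith normal form diag(1,1).

Computing H_k = (kernel of ∂_k) / (image of ∂_{k+1}):

  H_0: rank C_0 − rank ∂_1 = 3 − 2 = 1, and the invariant factors of ∂_1 are all 1, so H_0 = Z.
  H_1: rank ker ∂_1 − rank ∂_2 = (3 − 2) − 0 = 1, and there is no ∂_2, so H_1 = Z.

(K is a triangulation of the circle S^1.)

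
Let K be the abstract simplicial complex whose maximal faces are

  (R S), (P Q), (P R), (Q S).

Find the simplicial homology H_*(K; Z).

H_0 = Z,  H_1 = Z.

Take the total order P < Q < R < S on the vertex set. Then K (dimension 1) consists of the simplices:

  0-simplices (4): P, Q, R, S
  1-simplices (4): PQ, PR, QS, RS

so the chain groups are C_0 ≅ Z^4, C_1 ≅ Z^4.

Boundary ∂_1: C_1 → C_0 sends each edge [p,q] (with p < q) to q − p.
As a 4×4 matrix over Z this has rank 3, with invariant factors (1,1,1).

Now H_k = ker ∂_k / im ∂_{k+1}, so:

  H_0: rank C_0 − rank ∂_1 = 4 − 3 = 1, and the invariant factors of ∂_1 are all 1, so H_0 ≅ Z.
  H_1: rank ker ∂_1 − rank ∂_2 = (4 − 3) − 0 = 1, and there is no ∂_2, so H_1 ≅ Z.

As a check, the Euler characteristic is 4 − 4 = 0, which agrees with 1 − 1 = 0.
(K is a triangulation of the circle S^1.)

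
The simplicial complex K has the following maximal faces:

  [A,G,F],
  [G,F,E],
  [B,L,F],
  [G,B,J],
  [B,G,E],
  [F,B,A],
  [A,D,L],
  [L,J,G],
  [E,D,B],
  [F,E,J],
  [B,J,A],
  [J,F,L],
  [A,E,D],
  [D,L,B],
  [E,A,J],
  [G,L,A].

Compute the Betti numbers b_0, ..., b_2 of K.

b_0 = 1, b_1 = 2, b_2 = 1.

Fix the vertex order A < B < D < E < F < G < J < L and write every simplex with vertices in increasing order. Then dim K = 2 and the simplices of K are:

  0-simplices (8): A, B, D, E, F, G, J, L
  1-simplices (24): AB, AD, AE, AF, AG, AJ, AL, BD, BE, BF, BG, BJ, BL, DE, DL, EF, EG, EJ, FG, FJ, FL, GJ, GL, JL
  2-simplices (16): ABF, ABJ, ADE, ADL, AEJ, AFG, AGL, BDE, BDL, BEG, BFL, BGJ, EFG, EFJ, FJL, GJL

giving chain groups C_0 ≅ Z^8, C_1 ≅ Z^24, C_2 ≅ Z^16.

∂_1: C_1 → C_0 sends each edge [p,q] (with p < q) to q − p. For instance
  ∂AD = D − A.
The resulting 8×24 matrix has rank 7, and its Smith normal form has invariant factors (1,1,1,1,1,1,1).

The boundary map ∂_2: C_2 → C_1 acts by ∂[p,q,r] = [q,r] − [p,r] + [p,q]. For instance
  ∂BGJ = GJ − BJ + BG,
  ∂GJL = JL − GL + GJ.
As a 24×16 matrix over Z this has rank 15, with invariant factors (1,1,1,1,1,1,1,1,1,1,1,1,1,1,1).

Reading off H_k = ker ∂_k / im ∂_{k+1}:

  H_0: rank C_0 − rank ∂_1 = 8 − 7 = 1, and the invariant factors of ∂_1 are all 1, so H_0 ≅ Z.
  H_1: rank ker ∂_1 − rank ∂_2 = (24 − 7) − 15 = 2, and the invariant factors of ∂_2 are all 1, so H_1 ≅ Z^2.
  H_2: rank ker ∂_2 − rank ∂_3 = (16 − 15) − 0 = 1, and there is no ∂_3, so H_2 ≅ Z.

As a check, the Euler characteristic is 8 − 24 + 16 = 0, which agrees with 1 − 2 + 1 = 0.
(K is a triangulation of the torus T^2.)

Hence the Betti numbers are b_0 = 1, b_1 = 2, b_2 = 1.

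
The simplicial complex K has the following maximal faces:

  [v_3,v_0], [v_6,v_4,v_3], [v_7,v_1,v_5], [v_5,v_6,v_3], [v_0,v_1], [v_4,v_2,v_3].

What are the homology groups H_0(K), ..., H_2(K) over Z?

Fix the vertex order v_0 < v_1 < v_2 < v_3 < v_4 < v_5 < v_6 < v_7 and write every simplex with vertices in increasing order. Then dim K = 2 and the simplices of K are:

  0-simplices (8): [v_0], [v_1], [v_2], [v_3], [v_4], [v_5], [v_6], [v_7]
  1-simplices (12): [v_0,v_1], [v_0,v_3], [v_1,v_5], [v_1,v_7], [v_2,v_3], [v_2,v_4], [v_3,v_4], [v_3,v_5], [v_3,v_6], [v_4,v_6], [v_5,v_6], [v_5,v_7]
  2-simplices (4): [v_1,v_5,v_7], [v_2,v_3,v_4], [v_3,v_4,v_6], [v_3,v_5,v_6]

so the chain groups are C_0 ≅ Z^8, C_1 ≅ Z^12, C_2 ≅ Z^4.

∂_1: C_1 → C_0 is given by ∂[p,q] = [q] − [p]. For instance
  ∂[v_2,v_4] = [v_4] − [v_2].
As a 8×12 matrix over Z this has rank 7, with invariant factors (1,1,1,1,1,1,1).

∂_2: C_2 → C_1 acts by ∂[p,q,r] = [q,r] − [p,r] + [p,q]. For instance
  ∂[v_3,v_5,v_6] = [v_5,v_6] − [v_3,v_6] + [v_3,v_5],
  ∂[v_1,v_5,v_7] = [v_5,v_7] − [v_1,v_7] + [v_1,v_5].
As a 12×4 matrix over Z this has rank 4, with invariant factors (1,1,1,1).

From H_k ≅ ker(∂_k) / im(∂_{k+1}) we obtain:

  H_0: rank C_0 − rank ∂_1 = 8 − 7 = 1, and the invariant factors of ∂_1 are all 1, so H_0 = Z.
  H_1: rank ker ∂_1 − rank ∂_2 = (12 − 7) − 4 = 1, and the invariant factors of ∂_2 are all 1, so H_1 = Z.
  H_2: rank ker ∂_2 − rank ∂_3 = (4 − 4) − 0 = 0, and there is no ∂_3, so H_2 = 0.

H_0 ≅ Z,  H_1 ≅ Z,  H_2 = 0.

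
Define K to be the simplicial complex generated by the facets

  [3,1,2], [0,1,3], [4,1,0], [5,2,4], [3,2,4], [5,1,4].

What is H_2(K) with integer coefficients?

H_2 = 0.

Take the total order 0 < 1 < 2 < 3 < 4 < 5 on the vertex set. Then K (dimension 2) consists of the simplices:

  0-simplices (6): [0], [1], [2], [3], [4], [5]
  1-simplices (12): [0,1], [0,3], [0,4], [1,2], [1,3], [1,4], [1,5], [2,3], [2,4], [2,5], [3,4], [4,5]
  2-simplices (6): [0,1,3], [0,1,4], [1,2,3], [1,4,5], [2,3,4], [2,4,5]

so the chain groups are C_0 ≅ Z^6, C_1 ≅ Z^12, C_2 ≅ Z^6.

Boundary ∂_1: C_1 → C_0 is given by ∂[p,q] = [q] − [p]. For instance
  ∂[1,2] = [2] − [1].
The 6×12 boundary matrix has rank 5 and Smith normal form diag(1,1,1,1,1).

Boundary ∂_2: C_2 → C_1 sends each 2-simplex [p,q,r] to [q,r] − [p,r] + [p,q]. For instance
  ∂[0,1,3] = [1,3] − [0,3] + [0,1],
  ∂[2,4,5] = [4,5] − [2,5] + [2,4].
The 12×6 boundary matrix has rank 6 and Smith normal form diag(1,1,1,1,1,1).

From H_k ≅ ker(∂_k) / im(∂_{k+1}) we obtain:

  H_2: rank ker ∂_2 − rank ∂_3 = (6 − 6) − 0 = 0, and there is no ∂_3, so H_2 = 0.

(K is a triangulation of the cylinder S^1 x I.)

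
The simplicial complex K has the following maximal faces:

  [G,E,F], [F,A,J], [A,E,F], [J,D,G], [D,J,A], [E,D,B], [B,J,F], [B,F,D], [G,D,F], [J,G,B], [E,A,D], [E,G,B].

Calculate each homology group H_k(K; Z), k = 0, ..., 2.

Take the total order A < B < D < E < F < G < J on the vertex set. Then K (dimension 2) consists of the simplices:

  0-simplices (7): A, B, D, E, F, G, J
  1-simplices (18): AD, AE, AF, AJ, BD, BE, BF, BG, BJ, DE, DF, DG, DJ, EF, EG, FG, FJ, GJ
  2-simplices (12): ADE, ADJ, AEF, AFJ, BDE, BDF, BEG, BFJ, BGJ, DFG, DGJ, EFG

giving chain groups C_0 ≅ Z^7, C_1 ≅ Z^18, C_2 ≅ Z^12.

The boundary map ∂_1: C_1 → C_0 sends each edge [p,q] (with p < q) to q − p.
The 7×18 boundary matrix has rank 6 and Smith normal form diag(1,1,1,1,1,1).

The boundary map ∂_2: C_2 → C_1 acts by ∂[p,q,r] = [q,r] − [p,r] + [p,q]. For instance
  ∂DFG = FG − DG + DF,
  ∂BDE = DE − BE + BD.
The resulting 18×12 matrix has rank 12, and its Smith normal form has invariant factors (1,1,1,1,1,1,1,1,1,1,1,2).

Now H_k = ker ∂_k / im ∂_{k+1}, so:

  H_0: rank C_0 − rank ∂_1 = 7 − 6 = 1, and the invariant factors of ∂_1 are all 1, so H_0 ≅ Z.
  H_1: rank ker ∂_1 − rank ∂_2 = (18 − 6) − 12 = 0, and ∂_2 has invariant factor 2 > 1, so H_1 ≅ Z/2Z.
  H_2: rank ker ∂_2 − rank ∂_3 = (12 − 12) − 0 = 0, and there is no ∂_3, so H_2 ≅ 0.

As a check, the Euler characteristic is 7 − 18 + 12 = 1, which agrees with 1 − 0 + 0 = 1.

H_0 ≅ Z,  H_1 ≅ Z/2Z,  H_2 = 0.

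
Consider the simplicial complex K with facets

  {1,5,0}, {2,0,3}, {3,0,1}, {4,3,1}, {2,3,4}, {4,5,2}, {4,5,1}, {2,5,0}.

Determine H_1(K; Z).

H_1 = 0.

We work with the vertex ordering 0 < 1 < 2 < 3 < 4 < 5. The simplices of K, each written with vertices in increasing order, are:

  0-simplices (6): [0], [1], [2], [3], [4], [5]
  1-simplices (12): [0,1], [0,2], [0,3], [0,5], [1,3], [1,4], [1,5], [2,3], [2,4], [2,5], [3,4], [4,5]
  2-simplices (8): [0,1,3], [0,1,5], [0,2,3], [0,2,5], [1,3,4], [1,4,5], [2,3,4], [2,4,5]

giving chain groups C_0 ≅ Z^6, C_1 ≅ Z^12, C_2 ≅ Z^8.

The boundary map ∂_1: C_1 → C_0 is given by ∂[p,q] = [q] − [p]. For instance
  ∂[1,5] = [5] − [1].
The 6×12 boundary matrix has rank 5 and Smith normal form diag(1,1,1,1,1).

Boundary ∂_2: C_2 → C_1 maps a triangle to the signed sum of its edges. For instance
  ∂[2,3,4] = [3,4] − [2,4] + [2,3],
  ∂[0,1,3] = [1,3] − [0,3] + [0,1].
As a 12×8 matrix over Z this has rank 7, with invariant factors (1,1,1,1,1,1,1).

From H_k ≅ ker(∂_k) / im(∂_{k+1}) we obtain:

  H_1: rank ker ∂_1 − rank ∂_2 = (12 − 5) − 7 = 0, and the invariant factors of ∂_2 are all 1, so H_1 = 0.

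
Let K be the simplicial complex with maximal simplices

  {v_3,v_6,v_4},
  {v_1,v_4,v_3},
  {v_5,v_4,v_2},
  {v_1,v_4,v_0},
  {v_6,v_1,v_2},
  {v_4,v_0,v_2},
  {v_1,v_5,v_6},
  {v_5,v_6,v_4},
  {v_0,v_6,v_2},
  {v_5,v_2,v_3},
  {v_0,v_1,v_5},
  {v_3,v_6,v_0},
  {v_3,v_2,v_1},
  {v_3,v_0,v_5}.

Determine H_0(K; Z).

Order the vertices as v_0 < v_1 < v_2 < v_3 < v_4 < v_5 < v_6. Listing each simplex with vertices in this order, K has dimension 2 with simplices:

  0-simplices (7): [v_0], [v_1], [v_2], [v_3], [v_4], [v_5], [v_6]
  1-simplices (21): (21 of them)
  2-simplices (14): (14 of them)

giving chain groups C_0 ≅ Z^7, C_1 ≅ Z^21, C_2 ≅ Z^14.

Boundary ∂_1: C_1 → C_0 is given by ∂[p,q] = [q] − [p]. For instance
  ∂[v_3,v_4] = [v_4] − [v_3].
This gives a 7×21 integer matrix of rank 6; reducing to Smith normal form yields diagonal entries (1,1,1,1,1,1).

The boundary map ∂_2: C_2 → C_1 sends each 2-simplex [p,q,r] to [q,r] − [p,r] + [p,q]. For instance
  ∂[v_1,v_2,v_6] = [v_2,v_6] − [v_1,v_6] + [v_1,v_2],
  ∂[v_1,v_3,v_4] = [v_3,v_4] − [v_1,v_4] + [v_1,v_3].
The resulting 21×14 matrix has rank 13, and its Smith normal form has invariant factors (1,1,1,1,1,1,1,1,1,1,1,1,1).

Now H_k = ker ∂_k / im ∂_{k+1}, so:

  H_0: rank C_0 − rank ∂_1 = 7 − 6 = 1, and the invariant factors of ∂_1 are all 1, so H_0 = Z.

H_0 ≅ Z.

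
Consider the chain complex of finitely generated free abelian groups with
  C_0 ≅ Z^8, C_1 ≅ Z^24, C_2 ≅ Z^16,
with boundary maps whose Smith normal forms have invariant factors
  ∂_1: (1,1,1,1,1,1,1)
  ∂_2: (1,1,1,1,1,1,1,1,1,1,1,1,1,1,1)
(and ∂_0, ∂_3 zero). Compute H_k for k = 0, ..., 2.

H_0 = Z,  H_1 = Z^2,  H_2 = Z.

H_0: b_0 = 8 − 0 − 7 = 1; torsion from ∂_1 factors > 1: none. So H_0 = Z.
H_1: b_1 = 24 − 7 − 15 = 2; torsion from ∂_2 factors > 1: none. So H_1 = Z^2.
H_2: b_2 = 16 − 15 − 0 = 1; torsion from ∂_3 factors > 1: none. So H_2 = Z.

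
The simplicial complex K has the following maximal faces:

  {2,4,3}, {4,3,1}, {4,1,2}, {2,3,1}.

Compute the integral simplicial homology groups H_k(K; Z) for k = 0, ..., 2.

Order the vertices as 1 < 2 < 3 < 4. Listing each simplex with vertices in this order, K has dimension 2 with simplices:

  0-simplices (4): [1], [2], [3], [4]
  1-simplices (6): [1,2], [1,3], [1,4], [2,3], [2,4], [3,4]
  2-simplices (4): [1,2,3], [1,2,4], [1,3,4], [2,3,4]

so the chain groups are C_0 ≅ Z^4, C_1 ≅ Z^6, C_2 ≅ Z^4.

Boundary ∂_1: C_1 → C_0 maps an edge to its endpoints' difference, ∂[p,q] = q − p. For instance
  ∂[2,3] = [3] − [2].
The 4×6 boundary matrix has rank 3 and Smith normal form diag(1,1,1).

The boundary map ∂_2: C_2 → C_1 sends each 2-simplex [p,q,r] to [q,r] − [p,r] + [p,q]. For instance
  ∂[2,3,4] = [3,4] − [2,4] + [2,3],
  ∂[1,3,4] = [3,4] − [1,4] + [1,3].
The 6×4 boundary matrix has rank 3 and Smith normal form diag(1,1,1).

Computing H_k = (kernel of ∂_k) / (image of ∂_{k+1}):

  H_0: rank C_0 − rank ∂_1 = 4 − 3 = 1, and the invariant factors of ∂_1 are all 1, so H_0 = Z.
  H_1: rank ker ∂_1 − rank ∂_2 = (6 − 3) − 3 = 0, and the invariant factors of ∂_2 are all 1, so H_1 = 0.
  H_2: rank ker ∂_2 − rank ∂_3 = (4 − 3) − 0 = 1, and there is no ∂_3, so H_2 = Z.

H_0 ≅ Z,  H_1 = 0,  H_2 ≅ Z.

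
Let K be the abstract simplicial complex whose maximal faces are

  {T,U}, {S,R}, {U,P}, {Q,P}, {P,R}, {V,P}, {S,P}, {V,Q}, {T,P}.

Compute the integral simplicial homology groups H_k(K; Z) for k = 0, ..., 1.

H_0 = Z,  H_1 = Z^3.

K has 7 vertices, 9 edges.
rank ∂_0 = 0, rank ∂_1 = 6 ⇒ b_0 = 7 − 0 − 6 = 1; all invariant factors of ∂_1 are 1 so no torsion. So H_0 ≅ Z.
rank ∂_1 = 6, rank ∂_2 = 0 ⇒ b_1 = 9 − 6 − 0 = 3. So H_1 ≅ Z^3.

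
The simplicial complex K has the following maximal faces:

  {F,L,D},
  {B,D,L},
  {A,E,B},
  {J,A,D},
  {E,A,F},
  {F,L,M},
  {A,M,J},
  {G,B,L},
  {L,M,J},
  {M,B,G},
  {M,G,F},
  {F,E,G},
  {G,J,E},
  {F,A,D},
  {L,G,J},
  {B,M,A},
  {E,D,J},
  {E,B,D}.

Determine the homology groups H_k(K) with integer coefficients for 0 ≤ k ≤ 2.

Take the total order A < B < D < E < F < G < J < L < M on the vertex set. Then K (dimension 2) consists of the simplices:

  0-simplices (9): A, B, D, E, F, G, J, L, M
  1-simplices (27): AB, AD, AE, AF, AJ, AM, BD, BE, BG, BL, BM, DE, DF, DJ, DL, EF, EG, EJ, FG, FL, FM, GJ, GL, GM, JL, JM, LM
  2-simplices (18): ABE, ABM, ADF, ADJ, AEF, AJM, BDE, BDL, BGL, BGM, DEJ, DFL, EFG, EGJ, FGM, FLM, GJL, JLM

Hence C_0 ≅ Z^9, C_1 ≅ Z^27, C_2 ≅ Z^18.

∂_1: C_1 → C_0 maps an edge to its endpoints' difference, ∂[p,q] = q − p. For instance
  ∂EJ = J − E.
The 9×27 boundary matrix has rank 8 and Smith normal form diag(1,1,1,1,1,1,1,1).

∂_2: C_2 → C_1 acts by ∂[p,q,r] = [q,r] − [p,r] + [p,q]. For instance
  ∂BGM = GM − BM + BG,
  ∂GJL = JL − GL + GJ.
As a 27×18 matrix over Z this has rank 18, with invariant factors (1,1,1,1,1,1,1,1,1,1,1,1,1,1,1,1,1,2).

Reading off H_k = ker ∂_k / im ∂_{k+1}:

  H_0: rank C_0 − rank ∂_1 = 9 − 8 = 1, and the invariant factors of ∂_1 are all 1, so H_0 ≅ Z.
  H_1: rank ker ∂_1 − rank ∂_2 = (27 − 8) − 18 = 1, and ∂_2 has invariant factor 2 > 1, so H_1 ≅ Z × Z/2.
  H_2: rank ker ∂_2 − rank ∂_3 = (18 − 18) − 0 = 0, and there is no ∂_3, so H_2 ≅ 0.

(K is a triangulation of the Klein bottle.)

H_0 = Z,  H_1 = Z × Z/2,  H_2 = 0.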